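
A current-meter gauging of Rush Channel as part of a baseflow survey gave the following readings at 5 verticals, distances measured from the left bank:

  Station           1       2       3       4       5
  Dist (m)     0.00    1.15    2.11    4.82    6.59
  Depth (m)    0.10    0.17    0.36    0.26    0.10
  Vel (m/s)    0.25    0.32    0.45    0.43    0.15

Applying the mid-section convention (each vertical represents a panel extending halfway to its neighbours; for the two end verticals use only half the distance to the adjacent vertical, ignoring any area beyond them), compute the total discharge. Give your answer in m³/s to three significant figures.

w_1 = (1.15 − 0.00)/2 = 0.575 m; q_1 = 0.25 × 0.10 × 0.575 = 0.01438 m³/s
w_2 = (2.11 − 0.00)/2 = 1.055 m; q_2 = 0.32 × 0.17 × 1.055 = 0.05739 m³/s
w_3 = (4.82 − 1.15)/2 = 1.835 m; q_3 = 0.45 × 0.36 × 1.835 = 0.2973 m³/s
w_4 = (6.59 − 2.11)/2 = 2.24 m; q_4 = 0.43 × 0.26 × 2.24 = 0.2504 m³/s
w_5 = (6.59 − 4.82)/2 = 0.885 m; q_5 = 0.15 × 0.10 × 0.885 = 0.01328 m³/s
Q = Σ qᵢ = 0.6327 m³/s

0.633 m³/s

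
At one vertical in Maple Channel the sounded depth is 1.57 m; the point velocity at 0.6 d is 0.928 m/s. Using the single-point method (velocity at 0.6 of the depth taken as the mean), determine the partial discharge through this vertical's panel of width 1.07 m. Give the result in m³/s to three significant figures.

1.56 m³/s

v̄ = v₀.₆ = 0.928 m/s
q = v̄ × d × w = 0.9280 × 1.57 × 1.07 = 1.559 m³/s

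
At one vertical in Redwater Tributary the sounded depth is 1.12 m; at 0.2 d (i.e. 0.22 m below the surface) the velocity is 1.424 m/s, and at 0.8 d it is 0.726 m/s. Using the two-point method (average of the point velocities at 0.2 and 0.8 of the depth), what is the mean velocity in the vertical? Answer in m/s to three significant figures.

v̄ = (1.424 + 0.726) / 2 = 1.075 m/s

1.08 m/s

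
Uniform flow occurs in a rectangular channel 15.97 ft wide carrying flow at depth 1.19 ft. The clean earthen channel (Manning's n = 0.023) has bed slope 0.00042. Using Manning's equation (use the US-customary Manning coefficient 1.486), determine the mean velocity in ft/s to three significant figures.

A = b·y = 15.97 × 1.19 = 19.00 ft²
P = b + 2y = 15.97 + 2×1.19 = 18.35 ft
R = A/P = 19.00/18.35 = 1.036 ft
Q = (1.486/n)·A·R^(2/3)·S^(1/2) = (1.486/0.023) × 19.00 × 1.036^(2/3) × 0.00042^(1/2) = 25.76 ft³/s
V = Q/A = 25.76/19.00 = 1.355 ft/s

1.36 ft/s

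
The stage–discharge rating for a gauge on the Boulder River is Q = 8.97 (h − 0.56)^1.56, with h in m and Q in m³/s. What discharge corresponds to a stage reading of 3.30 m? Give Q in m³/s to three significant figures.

43.2 m³/s

Q = 8.97 × (3.30 − 0.56)^1.56 = 8.97 × 2.74^1.56 = 43.22 m³/s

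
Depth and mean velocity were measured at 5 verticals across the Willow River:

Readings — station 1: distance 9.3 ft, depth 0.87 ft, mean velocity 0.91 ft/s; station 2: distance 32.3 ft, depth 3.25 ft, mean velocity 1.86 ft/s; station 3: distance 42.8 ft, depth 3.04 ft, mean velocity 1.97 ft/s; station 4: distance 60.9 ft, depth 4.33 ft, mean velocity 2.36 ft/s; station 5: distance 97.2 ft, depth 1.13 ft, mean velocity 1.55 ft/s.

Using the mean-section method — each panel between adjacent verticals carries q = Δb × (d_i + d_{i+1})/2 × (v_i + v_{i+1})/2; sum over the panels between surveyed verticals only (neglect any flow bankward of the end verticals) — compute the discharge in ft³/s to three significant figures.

467 ft³/s

Panel 1-2: Δb = 23 ft, d̄ = (0.87+3.25)/2 = 2.06, v̄ = (0.91+1.86)/2 = 1.385 → q = 23×2.06×1.385 = 65.62 ft³/s
Panel 2-3: Δb = 10.5 ft, d̄ = (3.25+3.04)/2 = 3.145, v̄ = (1.86+1.97)/2 = 1.915 → q = 10.5×3.145×1.915 = 63.24 ft³/s
Panel 3-4: Δb = 18.1 ft, d̄ = (3.04+4.33)/2 = 3.685, v̄ = (1.97+2.36)/2 = 2.165 → q = 18.1×3.685×2.165 = 144.4 ft³/s
Panel 4-5: Δb = 36.3 ft, d̄ = (4.33+1.13)/2 = 2.73, v̄ = (2.36+1.55)/2 = 1.955 → q = 36.3×2.73×1.955 = 193.7 ft³/s
Q = Σ q = 467.0 ft³/s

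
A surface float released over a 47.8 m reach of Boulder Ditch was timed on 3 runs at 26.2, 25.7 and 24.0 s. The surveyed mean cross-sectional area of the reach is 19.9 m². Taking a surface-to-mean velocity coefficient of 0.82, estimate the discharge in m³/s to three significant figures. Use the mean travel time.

t̄ = (26.2 + 25.7 + 24.0) / 3 = 25.3 s
v_surface = L / t̄ = 47.8 / 25.3 = 1.889 m/s
v_mean = 0.82 × 1.889 = 1.549 m/s
Q = A × v_mean = 19.9 × 1.549 = 30.83 m³/s

30.8 m³/s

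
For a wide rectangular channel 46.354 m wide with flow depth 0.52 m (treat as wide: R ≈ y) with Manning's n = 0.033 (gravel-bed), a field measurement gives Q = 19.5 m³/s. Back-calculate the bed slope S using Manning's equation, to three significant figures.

A = b·y = 46.354 × 0.52 = 24.10 m²
Wide channel: R ≈ y = 0.52 m
S = (Q·n / (1·A·R^(2/3)))² = (19.5×0.033 / (1×24.10×0.6466))² = 0.001704

0.00170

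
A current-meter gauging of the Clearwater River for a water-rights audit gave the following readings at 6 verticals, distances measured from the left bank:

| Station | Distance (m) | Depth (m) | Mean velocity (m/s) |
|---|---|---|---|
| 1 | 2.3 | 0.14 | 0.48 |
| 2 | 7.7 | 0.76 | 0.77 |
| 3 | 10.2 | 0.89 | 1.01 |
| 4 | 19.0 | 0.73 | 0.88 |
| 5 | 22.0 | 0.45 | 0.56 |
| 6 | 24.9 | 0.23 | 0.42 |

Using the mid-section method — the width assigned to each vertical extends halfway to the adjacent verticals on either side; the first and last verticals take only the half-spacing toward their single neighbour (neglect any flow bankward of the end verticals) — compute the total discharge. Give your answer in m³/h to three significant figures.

w_1 = (7.7 − 2.3)/2 = 2.7 m; q_1 = 0.48 × 0.14 × 2.7 = 0.1814 m³/s
w_2 = (10.2 − 2.3)/2 = 3.95 m; q_2 = 0.77 × 0.76 × 3.95 = 2.312 m³/s
w_3 = (19.0 − 7.7)/2 = 5.65 m; q_3 = 1.01 × 0.89 × 5.65 = 5.079 m³/s
w_4 = (22.0 − 10.2)/2 = 5.9 m; q_4 = 0.88 × 0.73 × 5.9 = 3.790 m³/s
w_5 = (24.9 − 19.0)/2 = 2.95 m; q_5 = 0.56 × 0.45 × 2.95 = 0.7434 m³/s
w_6 = (24.9 − 22.0)/2 = 1.45 m; q_6 = 0.42 × 0.23 × 1.45 = 0.1401 m³/s
Q = Σ qᵢ = 12.25 m³/s
= 12.25 × 3600 = 44080 m³/h

44100 m³/h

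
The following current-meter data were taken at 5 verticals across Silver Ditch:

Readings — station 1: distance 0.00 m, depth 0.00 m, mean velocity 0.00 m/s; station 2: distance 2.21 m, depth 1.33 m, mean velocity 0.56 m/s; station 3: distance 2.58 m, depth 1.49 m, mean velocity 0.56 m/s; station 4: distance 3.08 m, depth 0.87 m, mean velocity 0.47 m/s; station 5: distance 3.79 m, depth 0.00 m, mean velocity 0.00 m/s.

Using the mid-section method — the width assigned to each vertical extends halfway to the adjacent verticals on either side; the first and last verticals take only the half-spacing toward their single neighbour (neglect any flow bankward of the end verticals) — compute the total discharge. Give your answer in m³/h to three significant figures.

5660 m³/h

w_2 = (2.58 − 0.00)/2 = 1.29 m; q_2 = 0.56 × 1.33 × 1.29 = 0.9608 m³/s
w_3 = (3.08 − 2.21)/2 = 0.435 m; q_3 = 0.56 × 1.49 × 0.435 = 0.3630 m³/s
w_4 = (3.79 − 2.58)/2 = 0.605 m; q_4 = 0.47 × 0.87 × 0.605 = 0.2474 m³/s
Stations 1, 5 contribute zero (depth or velocity is 0).
Q = Σ qᵢ = 1.571 m³/s
= 1.571 × 3600 = 5656 m³/h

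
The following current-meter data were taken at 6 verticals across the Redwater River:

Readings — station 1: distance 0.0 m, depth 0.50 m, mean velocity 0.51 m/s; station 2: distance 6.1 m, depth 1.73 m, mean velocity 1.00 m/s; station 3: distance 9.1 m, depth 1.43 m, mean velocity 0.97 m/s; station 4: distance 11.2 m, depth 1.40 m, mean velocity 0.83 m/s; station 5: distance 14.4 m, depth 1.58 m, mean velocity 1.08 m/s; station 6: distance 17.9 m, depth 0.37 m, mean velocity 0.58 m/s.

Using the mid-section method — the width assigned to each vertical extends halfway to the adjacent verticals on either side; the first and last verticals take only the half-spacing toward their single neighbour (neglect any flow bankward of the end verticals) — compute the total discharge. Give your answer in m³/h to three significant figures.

w_1 = (6.1 − 0.0)/2 = 3.05 m; q_1 = 0.51 × 0.50 × 3.05 = 0.7778 m³/s
w_2 = (9.1 − 0.0)/2 = 4.55 m; q_2 = 1.00 × 1.73 × 4.55 = 7.872 m³/s
w_3 = (11.2 − 6.1)/2 = 2.55 m; q_3 = 0.97 × 1.43 × 2.55 = 3.537 m³/s
w_4 = (14.4 − 9.1)/2 = 2.65 m; q_4 = 0.83 × 1.40 × 2.65 = 3.079 m³/s
w_5 = (17.9 − 11.2)/2 = 3.35 m; q_5 = 1.08 × 1.58 × 3.35 = 5.716 m³/s
w_6 = (17.9 − 14.4)/2 = 1.75 m; q_6 = 0.58 × 0.37 × 1.75 = 0.3756 m³/s
Q = Σ qᵢ = 21.36 m³/s
= 21.36 × 3600 = 76890 m³/h

76900 m³/h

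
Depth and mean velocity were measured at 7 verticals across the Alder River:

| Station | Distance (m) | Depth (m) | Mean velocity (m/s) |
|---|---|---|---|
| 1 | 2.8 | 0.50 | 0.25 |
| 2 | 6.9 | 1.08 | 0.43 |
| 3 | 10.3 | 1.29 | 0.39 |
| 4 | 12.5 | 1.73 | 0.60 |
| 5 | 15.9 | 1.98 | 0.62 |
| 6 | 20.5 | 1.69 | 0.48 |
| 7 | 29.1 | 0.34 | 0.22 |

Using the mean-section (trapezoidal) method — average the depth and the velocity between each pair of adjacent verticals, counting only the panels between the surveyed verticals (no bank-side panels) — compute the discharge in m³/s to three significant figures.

Panel 1-2: Δb = 4.1 m, d̄ = (0.50+1.08)/2 = 0.79, v̄ = (0.25+0.43)/2 = 0.34 → q = 4.1×0.79×0.34 = 1.101 m³/s
Panel 2-3: Δb = 3.4 m, d̄ = (1.08+1.29)/2 = 1.185, v̄ = (0.43+0.39)/2 = 0.41 → q = 3.4×1.185×0.41 = 1.652 m³/s
Panel 3-4: Δb = 2.2 m, d̄ = (1.29+1.73)/2 = 1.51, v̄ = (0.39+0.60)/2 = 0.495 → q = 2.2×1.51×0.495 = 1.644 m³/s
Panel 4-5: Δb = 3.4 m, d̄ = (1.73+1.98)/2 = 1.855, v̄ = (0.60+0.62)/2 = 0.61 → q = 3.4×1.855×0.61 = 3.847 m³/s
Panel 5-6: Δb = 4.6 m, d̄ = (1.98+1.69)/2 = 1.835, v̄ = (0.62+0.48)/2 = 0.55 → q = 4.6×1.835×0.55 = 4.643 m³/s
Panel 6-7: Δb = 8.6 m, d̄ = (1.69+0.34)/2 = 1.015, v̄ = (0.48+0.22)/2 = 0.35 → q = 8.6×1.015×0.35 = 3.055 m³/s
Q = Σ q = 15.94 m³/s

15.9 m³/s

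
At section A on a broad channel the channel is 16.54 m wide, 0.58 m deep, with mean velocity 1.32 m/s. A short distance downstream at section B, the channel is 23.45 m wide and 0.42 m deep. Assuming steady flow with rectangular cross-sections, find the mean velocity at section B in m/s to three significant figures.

1.29 m/s

Q = A₁V₁ = (16.54×0.58) × 1.32 = 12.66 m³/s
A₂ = 23.45 × 0.42 = 9.849 m²
V₂ = Q/A₂ = 12.66/9.849 = 1.286 m/s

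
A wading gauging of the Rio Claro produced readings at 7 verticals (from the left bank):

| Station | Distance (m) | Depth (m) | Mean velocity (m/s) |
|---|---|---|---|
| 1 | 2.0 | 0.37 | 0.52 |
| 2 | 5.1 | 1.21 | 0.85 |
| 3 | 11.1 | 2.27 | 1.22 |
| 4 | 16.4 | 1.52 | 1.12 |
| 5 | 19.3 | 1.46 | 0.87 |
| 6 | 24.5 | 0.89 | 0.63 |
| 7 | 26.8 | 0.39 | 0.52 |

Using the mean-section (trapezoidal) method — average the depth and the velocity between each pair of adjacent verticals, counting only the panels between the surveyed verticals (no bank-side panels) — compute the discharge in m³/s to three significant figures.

34.0 m³/s

Panel 1-2: Δb = 3.1 m, d̄ = (0.37+1.21)/2 = 0.79, v̄ = (0.52+0.85)/2 = 0.685 → q = 3.1×0.79×0.685 = 1.678 m³/s
Panel 2-3: Δb = 6 m, d̄ = (1.21+2.27)/2 = 1.74, v̄ = (0.85+1.22)/2 = 1.035 → q = 6×1.74×1.035 = 10.81 m³/s
Panel 3-4: Δb = 5.3 m, d̄ = (2.27+1.52)/2 = 1.895, v̄ = (1.22+1.12)/2 = 1.17 → q = 5.3×1.895×1.17 = 11.75 m³/s
Panel 4-5: Δb = 2.9 m, d̄ = (1.52+1.46)/2 = 1.49, v̄ = (1.12+0.87)/2 = 0.995 → q = 2.9×1.49×0.995 = 4.299 m³/s
Panel 5-6: Δb = 5.2 m, d̄ = (1.46+0.89)/2 = 1.175, v̄ = (0.87+0.63)/2 = 0.75 → q = 5.2×1.175×0.75 = 4.583 m³/s
Panel 6-7: Δb = 2.3 m, d̄ = (0.89+0.39)/2 = 0.64, v̄ = (0.63+0.52)/2 = 0.575 → q = 2.3×0.64×0.575 = 0.8464 m³/s
Q = Σ q = 33.96 m³/s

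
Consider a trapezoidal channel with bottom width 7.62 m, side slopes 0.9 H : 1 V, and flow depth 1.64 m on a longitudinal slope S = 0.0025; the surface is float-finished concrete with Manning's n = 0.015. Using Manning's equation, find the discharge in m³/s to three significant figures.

57.4 m³/s

A = (b + z·y)·y = (7.62 + 0.9×1.64)×1.64 = 14.92 m²
P = b + 2y√(1+z²) = 7.62 + 2×1.64×√(1+0.9²) = 12.03 m
R = A/P = 14.92/12.03 = 1.240 m
Q = (1/n)·A·R^(2/3)·S^(1/2) = (1/0.015) × 14.92 × 1.240^(2/3) × 0.0025^(1/2) = 57.38 m³/s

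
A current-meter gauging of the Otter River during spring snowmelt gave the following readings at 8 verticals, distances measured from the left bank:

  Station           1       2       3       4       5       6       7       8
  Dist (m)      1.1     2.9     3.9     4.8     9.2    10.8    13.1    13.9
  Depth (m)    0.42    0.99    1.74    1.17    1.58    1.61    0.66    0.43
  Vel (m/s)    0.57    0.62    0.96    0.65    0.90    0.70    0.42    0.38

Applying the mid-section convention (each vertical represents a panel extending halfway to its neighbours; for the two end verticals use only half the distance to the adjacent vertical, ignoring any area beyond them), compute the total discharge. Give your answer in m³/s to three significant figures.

w_1 = (2.9 − 1.1)/2 = 0.9 m; q_1 = 0.57 × 0.42 × 0.9 = 0.2155 m³/s
w_2 = (3.9 − 1.1)/2 = 1.4 m; q_2 = 0.62 × 0.99 × 1.4 = 0.8593 m³/s
w_3 = (4.8 − 2.9)/2 = 0.95 m; q_3 = 0.96 × 1.74 × 0.95 = 1.587 m³/s
w_4 = (9.2 − 3.9)/2 = 2.65 m; q_4 = 0.65 × 1.17 × 2.65 = 2.015 m³/s
w_5 = (10.8 − 4.8)/2 = 3 m; q_5 = 0.90 × 1.58 × 3 = 4.266 m³/s
w_6 = (13.1 − 9.2)/2 = 1.95 m; q_6 = 0.70 × 1.61 × 1.95 = 2.198 m³/s
w_7 = (13.9 − 10.8)/2 = 1.55 m; q_7 = 0.42 × 0.66 × 1.55 = 0.4297 m³/s
w_8 = (13.9 − 13.1)/2 = 0.4 m; q_8 = 0.38 × 0.43 × 0.4 = 0.06536 m³/s
Q = Σ qᵢ = 11.64 m³/s

11.6 m³/s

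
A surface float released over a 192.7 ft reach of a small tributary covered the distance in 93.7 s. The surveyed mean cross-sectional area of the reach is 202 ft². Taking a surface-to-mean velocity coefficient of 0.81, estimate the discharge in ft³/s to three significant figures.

336 ft³/s

v_surface = L / t̄ = 192.7 / 93.7 = 2.057 ft/s
v_mean = 0.81 × 2.057 = 1.666 ft/s
Q = A × v_mean = 202 × 1.666 = 336.5 ft³/s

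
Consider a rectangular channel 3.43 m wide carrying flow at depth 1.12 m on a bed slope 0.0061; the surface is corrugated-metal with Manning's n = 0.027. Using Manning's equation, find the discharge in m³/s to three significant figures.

A = b·y = 3.43 × 1.12 = 3.842 m²
P = b + 2y = 3.43 + 2×1.12 = 5.670 m
R = A/P = 3.842/5.670 = 0.6775 m
Q = (1/n)·A·R^(2/3)·S^(1/2) = (1/0.027) × 3.842 × 0.6775^(2/3) × 0.0061^(1/2) = 8.572 m³/s

8.57 m³/s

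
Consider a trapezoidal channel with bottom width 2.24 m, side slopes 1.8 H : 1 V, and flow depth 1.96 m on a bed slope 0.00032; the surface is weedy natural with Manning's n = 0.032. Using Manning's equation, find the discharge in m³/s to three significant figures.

A = (b + z·y)·y = (2.24 + 1.8×1.96)×1.96 = 11.31 m²
P = b + 2y√(1+z²) = 2.24 + 2×1.96×√(1+1.8²) = 10.31 m
R = A/P = 11.31/10.31 = 1.096 m
Q = (1/n)·A·R^(2/3)·S^(1/2) = (1/0.032) × 11.31 × 1.096^(2/3) × 0.00032^(1/2) = 6.720 m³/s

6.72 m³/s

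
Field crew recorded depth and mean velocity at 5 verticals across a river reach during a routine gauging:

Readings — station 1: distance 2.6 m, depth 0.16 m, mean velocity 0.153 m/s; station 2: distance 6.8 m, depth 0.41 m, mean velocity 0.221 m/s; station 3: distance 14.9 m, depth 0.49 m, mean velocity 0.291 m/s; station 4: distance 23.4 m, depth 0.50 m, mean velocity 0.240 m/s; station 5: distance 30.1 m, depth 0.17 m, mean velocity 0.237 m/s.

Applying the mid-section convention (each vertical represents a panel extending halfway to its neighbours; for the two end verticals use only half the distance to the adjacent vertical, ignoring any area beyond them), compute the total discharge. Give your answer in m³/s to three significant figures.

2.84 m³/s

w_1 = (6.8 − 2.6)/2 = 2.1 m; q_1 = 0.153 × 0.16 × 2.1 = 0.05141 m³/s
w_2 = (14.9 − 2.6)/2 = 6.15 m; q_2 = 0.221 × 0.41 × 6.15 = 0.5573 m³/s
w_3 = (23.4 − 6.8)/2 = 8.3 m; q_3 = 0.291 × 0.49 × 8.3 = 1.183 m³/s
w_4 = (30.1 − 14.9)/2 = 7.6 m; q_4 = 0.240 × 0.50 × 7.6 = 0.9120 m³/s
w_5 = (30.1 − 23.4)/2 = 3.35 m; q_5 = 0.237 × 0.17 × 3.35 = 0.1350 m³/s
Q = Σ qᵢ = 2.839 m³/s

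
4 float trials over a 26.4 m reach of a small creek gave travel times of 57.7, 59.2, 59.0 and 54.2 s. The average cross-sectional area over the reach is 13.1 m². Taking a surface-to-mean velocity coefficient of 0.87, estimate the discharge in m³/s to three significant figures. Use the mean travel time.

5.23 m³/s

t̄ = (57.7 + 59.2 + 59.0 + 54.2) / 4 = 57.525 s
v_surface = L / t̄ = 26.4 / 57.525 = 0.4589 m/s
v_mean = 0.87 × 0.4589 = 0.3993 m/s
Q = A × v_mean = 13.1 × 0.3993 = 5.230 m³/s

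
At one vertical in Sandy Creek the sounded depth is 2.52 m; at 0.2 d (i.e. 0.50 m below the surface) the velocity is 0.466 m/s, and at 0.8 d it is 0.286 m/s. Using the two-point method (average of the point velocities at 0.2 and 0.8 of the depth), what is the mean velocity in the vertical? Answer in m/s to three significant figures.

v̄ = (0.466 + 0.286) / 2 = 0.3760 m/s

0.376 m/s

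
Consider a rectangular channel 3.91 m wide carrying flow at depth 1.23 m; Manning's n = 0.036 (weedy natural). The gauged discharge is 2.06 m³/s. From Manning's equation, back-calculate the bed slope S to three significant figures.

A = b·y = 3.91 × 1.23 = 4.809 m²
P = b + 2y = 3.91 + 2×1.23 = 6.370 m
R = A/P = 4.809/6.370 = 0.7550 m
S = (Q·n / (1·A·R^(2/3)))² = (2.06×0.036 / (1×4.809×0.8291))² = 0.0003459

0.000346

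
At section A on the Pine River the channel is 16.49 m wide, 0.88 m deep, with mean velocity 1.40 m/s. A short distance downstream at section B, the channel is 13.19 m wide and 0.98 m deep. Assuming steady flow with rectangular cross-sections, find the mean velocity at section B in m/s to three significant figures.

1.57 m/s

Q = A₁V₁ = (16.49×0.88) × 1.40 = 20.32 m³/s
A₂ = 13.19 × 0.98 = 12.93 m²
V₂ = Q/A₂ = 20.32/12.93 = 1.572 m/s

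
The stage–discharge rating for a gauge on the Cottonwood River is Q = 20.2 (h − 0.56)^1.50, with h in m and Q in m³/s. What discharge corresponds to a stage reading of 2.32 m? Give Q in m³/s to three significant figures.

47.2 m³/s

Q = 20.2 × (2.32 − 0.56)^1.50 = 20.2 × 1.76^1.50 = 47.17 m³/s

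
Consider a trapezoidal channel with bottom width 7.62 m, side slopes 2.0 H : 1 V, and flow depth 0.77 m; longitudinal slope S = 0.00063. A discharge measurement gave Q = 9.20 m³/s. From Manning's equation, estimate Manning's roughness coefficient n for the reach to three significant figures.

A = (b + z·y)·y = (7.62 + 2.0×0.77)×0.77 = 7.053 m²
P = b + 2y√(1+z²) = 7.62 + 2×0.77×√(1+2.0²) = 11.06 m
R = A/P = 7.053/11.06 = 0.6375 m
n = (1/Q)·A·R^(2/3)·S^(1/2) = (1/9.20) × 7.053 × 0.7407 × 0.02510 = 0.01425

0.0143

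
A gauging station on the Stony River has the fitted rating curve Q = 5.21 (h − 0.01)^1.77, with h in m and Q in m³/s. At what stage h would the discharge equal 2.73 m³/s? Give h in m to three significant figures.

h − h₀ = (Q/C)^(1/b) = (2.73/5.21)^(1/1.77) = 0.6941 m
h = 0.01 + 0.6941 = 0.7041 m

0.704 m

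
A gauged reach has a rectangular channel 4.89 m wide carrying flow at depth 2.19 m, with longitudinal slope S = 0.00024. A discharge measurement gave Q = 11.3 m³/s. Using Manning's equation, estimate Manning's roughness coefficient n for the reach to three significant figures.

A = b·y = 4.89 × 2.19 = 10.71 m²
P = b + 2y = 4.89 + 2×2.19 = 9.270 m
R = A/P = 10.71/9.270 = 1.155 m
n = (1/Q)·A·R^(2/3)·S^(1/2) = (1/11.3) × 10.71 × 1.101 × 0.01549 = 0.01616

0.0162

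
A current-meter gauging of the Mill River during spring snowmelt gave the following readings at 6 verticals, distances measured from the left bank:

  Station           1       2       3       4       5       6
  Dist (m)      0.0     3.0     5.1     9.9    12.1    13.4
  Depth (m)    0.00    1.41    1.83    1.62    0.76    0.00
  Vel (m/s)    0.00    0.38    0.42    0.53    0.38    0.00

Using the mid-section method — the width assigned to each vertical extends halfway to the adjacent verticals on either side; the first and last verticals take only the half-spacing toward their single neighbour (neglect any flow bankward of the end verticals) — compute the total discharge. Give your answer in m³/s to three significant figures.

w_2 = (5.1 − 0.0)/2 = 2.55 m; q_2 = 0.38 × 1.41 × 2.55 = 1.366 m³/s
w_3 = (9.9 − 3.0)/2 = 3.45 m; q_3 = 0.42 × 1.83 × 3.45 = 2.652 m³/s
w_4 = (12.1 − 5.1)/2 = 3.5 m; q_4 = 0.53 × 1.62 × 3.5 = 3.005 m³/s
w_5 = (13.4 − 9.9)/2 = 1.75 m; q_5 = 0.38 × 0.76 × 1.75 = 0.5054 m³/s
Stations 1, 6 contribute zero (depth or velocity is 0).
Q = Σ qᵢ = 7.528 m³/s

7.53 m³/s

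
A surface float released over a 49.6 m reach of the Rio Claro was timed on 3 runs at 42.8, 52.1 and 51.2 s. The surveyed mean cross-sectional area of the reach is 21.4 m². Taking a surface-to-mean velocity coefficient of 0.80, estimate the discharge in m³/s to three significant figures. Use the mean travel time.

17.4 m³/s

t̄ = (42.8 + 52.1 + 51.2) / 3 = 48.7 s
v_surface = L / t̄ = 49.6 / 48.7 = 1.018 m/s
v_mean = 0.80 × 1.018 = 0.8148 m/s
Q = A × v_mean = 21.4 × 0.8148 = 17.44 m³/s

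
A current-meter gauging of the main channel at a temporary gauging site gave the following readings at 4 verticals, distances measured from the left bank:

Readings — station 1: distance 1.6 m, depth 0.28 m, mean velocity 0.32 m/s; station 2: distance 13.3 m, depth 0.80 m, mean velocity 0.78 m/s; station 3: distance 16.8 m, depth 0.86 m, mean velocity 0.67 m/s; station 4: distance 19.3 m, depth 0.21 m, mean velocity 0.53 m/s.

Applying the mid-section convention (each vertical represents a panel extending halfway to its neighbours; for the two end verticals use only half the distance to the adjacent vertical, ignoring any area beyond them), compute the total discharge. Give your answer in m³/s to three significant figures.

w_1 = (13.3 − 1.6)/2 = 5.85 m; q_1 = 0.32 × 0.28 × 5.85 = 0.5242 m³/s
w_2 = (16.8 − 1.6)/2 = 7.6 m; q_2 = 0.78 × 0.80 × 7.6 = 4.742 m³/s
w_3 = (19.3 − 13.3)/2 = 3 m; q_3 = 0.67 × 0.86 × 3 = 1.729 m³/s
w_4 = (19.3 − 16.8)/2 = 1.25 m; q_4 = 0.53 × 0.21 × 1.25 = 0.1391 m³/s
Q = Σ qᵢ = 7.134 m³/s

7.13 m³/s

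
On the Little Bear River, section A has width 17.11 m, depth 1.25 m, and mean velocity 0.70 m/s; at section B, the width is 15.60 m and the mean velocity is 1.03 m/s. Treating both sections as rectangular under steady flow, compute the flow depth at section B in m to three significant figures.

Q = A₁V₁ = (17.11×1.25) × 0.70 = 14.97 m³/s
d₂ = Q/(b₂ V₂) = 14.97/(15.60×1.03) = 0.9317 m

0.932 m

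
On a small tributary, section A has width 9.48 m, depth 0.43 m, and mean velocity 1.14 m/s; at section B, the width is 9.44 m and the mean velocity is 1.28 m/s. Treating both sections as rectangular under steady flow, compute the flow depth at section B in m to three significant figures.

Q = A₁V₁ = (9.48×0.43) × 1.14 = 4.647 m³/s
d₂ = Q/(b₂ V₂) = 4.647/(9.44×1.28) = 0.3846 m

0.385 m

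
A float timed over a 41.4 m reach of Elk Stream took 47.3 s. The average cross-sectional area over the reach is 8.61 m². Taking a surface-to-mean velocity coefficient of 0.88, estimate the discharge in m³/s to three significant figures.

v_surface = L / t̄ = 41.4 / 47.3 = 0.8753 m/s
v_mean = 0.88 × 0.8753 = 0.7702 m/s
Q = A × v_mean = 8.61 × 0.7702 = 6.632 m³/s

6.63 m³/s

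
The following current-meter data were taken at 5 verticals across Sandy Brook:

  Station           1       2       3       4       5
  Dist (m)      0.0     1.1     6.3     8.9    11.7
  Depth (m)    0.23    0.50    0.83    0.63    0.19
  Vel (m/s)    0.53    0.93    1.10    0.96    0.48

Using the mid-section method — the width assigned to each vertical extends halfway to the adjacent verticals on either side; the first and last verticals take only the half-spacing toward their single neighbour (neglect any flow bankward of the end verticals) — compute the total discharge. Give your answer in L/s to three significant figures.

6850 L/s

w_1 = (1.1 − 0.0)/2 = 0.55 m; q_1 = 0.53 × 0.23 × 0.55 = 0.06705 m³/s
w_2 = (6.3 − 0.0)/2 = 3.15 m; q_2 = 0.93 × 0.50 × 3.15 = 1.465 m³/s
w_3 = (8.9 − 1.1)/2 = 3.9 m; q_3 = 1.10 × 0.83 × 3.9 = 3.561 m³/s
w_4 = (11.7 − 6.3)/2 = 2.7 m; q_4 = 0.96 × 0.63 × 2.7 = 1.633 m³/s
w_5 = (11.7 − 8.9)/2 = 1.4 m; q_5 = 0.48 × 0.19 × 1.4 = 0.1277 m³/s
Q = Σ qᵢ = 6.853 m³/s
= 6.853 × 1000 = 6853 L/s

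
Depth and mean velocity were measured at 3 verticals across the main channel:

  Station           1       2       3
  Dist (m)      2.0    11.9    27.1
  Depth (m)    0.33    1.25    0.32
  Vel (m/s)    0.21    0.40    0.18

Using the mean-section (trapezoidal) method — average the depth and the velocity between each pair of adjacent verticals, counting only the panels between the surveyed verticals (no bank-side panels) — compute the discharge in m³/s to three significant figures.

5.85 m³/s

Panel 1-2: Δb = 9.9 m, d̄ = (0.33+1.25)/2 = 0.79, v̄ = (0.21+0.40)/2 = 0.305 → q = 9.9×0.79×0.305 = 2.385 m³/s
Panel 2-3: Δb = 15.2 m, d̄ = (1.25+0.32)/2 = 0.785, v̄ = (0.40+0.18)/2 = 0.29 → q = 15.2×0.785×0.29 = 3.460 m³/s
Q = Σ q = 5.846 m³/s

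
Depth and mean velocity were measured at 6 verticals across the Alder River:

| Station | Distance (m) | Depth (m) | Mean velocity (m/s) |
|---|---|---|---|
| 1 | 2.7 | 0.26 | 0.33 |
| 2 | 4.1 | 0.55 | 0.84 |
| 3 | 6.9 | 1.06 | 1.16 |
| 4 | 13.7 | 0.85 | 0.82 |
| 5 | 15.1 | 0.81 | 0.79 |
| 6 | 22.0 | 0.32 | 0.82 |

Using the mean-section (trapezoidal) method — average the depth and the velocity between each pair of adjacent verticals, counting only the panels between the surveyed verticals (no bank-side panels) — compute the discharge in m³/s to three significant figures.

13.1 m³/s

Panel 1-2: Δb = 1.4 m, d̄ = (0.26+0.55)/2 = 0.405, v̄ = (0.33+0.84)/2 = 0.585 → q = 1.4×0.405×0.585 = 0.3317 m³/s
Panel 2-3: Δb = 2.8 m, d̄ = (0.55+1.06)/2 = 0.805, v̄ = (0.84+1.16)/2 = 1 → q = 2.8×0.805×1 = 2.254 m³/s
Panel 3-4: Δb = 6.8 m, d̄ = (1.06+0.85)/2 = 0.955, v̄ = (1.16+0.82)/2 = 0.99 → q = 6.8×0.955×0.99 = 6.429 m³/s
Panel 4-5: Δb = 1.4 m, d̄ = (0.85+0.81)/2 = 0.83, v̄ = (0.82+0.79)/2 = 0.805 → q = 1.4×0.83×0.805 = 0.9354 m³/s
Panel 5-6: Δb = 6.9 m, d̄ = (0.81+0.32)/2 = 0.565, v̄ = (0.79+0.82)/2 = 0.805 → q = 6.9×0.565×0.805 = 3.138 m³/s
Q = Σ q = 13.09 m³/s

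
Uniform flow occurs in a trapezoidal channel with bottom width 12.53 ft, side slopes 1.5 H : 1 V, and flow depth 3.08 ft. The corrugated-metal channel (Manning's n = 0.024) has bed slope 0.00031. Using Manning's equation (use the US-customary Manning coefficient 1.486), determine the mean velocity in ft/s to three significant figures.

1.86 ft/s

A = (b + z·y)·y = (12.53 + 1.5×3.08)×3.08 = 52.82 ft²
P = b + 2y√(1+z²) = 12.53 + 2×3.08×√(1+1.5²) = 23.64 ft
R = A/P = 52.82/23.64 = 2.235 ft
Q = (1.486/n)·A·R^(2/3)·S^(1/2) = (1.486/0.024) × 52.82 × 2.235^(2/3) × 0.00031^(1/2) = 98.43 ft³/s
V = Q/A = 98.43/52.82 = 1.863 ft/s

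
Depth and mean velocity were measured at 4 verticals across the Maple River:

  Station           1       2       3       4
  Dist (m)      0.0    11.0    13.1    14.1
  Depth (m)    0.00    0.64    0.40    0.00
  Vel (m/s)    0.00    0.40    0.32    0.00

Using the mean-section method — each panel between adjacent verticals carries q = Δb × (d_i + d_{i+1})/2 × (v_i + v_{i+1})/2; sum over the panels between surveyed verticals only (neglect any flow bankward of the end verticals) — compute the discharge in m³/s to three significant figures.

1.13 m³/s

Panel 1-2: Δb = 11 m, d̄ = (0.00+0.64)/2 = 0.32, v̄ = (0.00+0.40)/2 = 0.2 → q = 11×0.32×0.2 = 0.7040 m³/s
Panel 2-3: Δb = 2.1 m, d̄ = (0.64+0.40)/2 = 0.52, v̄ = (0.40+0.32)/2 = 0.36 → q = 2.1×0.52×0.36 = 0.3931 m³/s
Panel 3-4: Δb = 1 m, d̄ = (0.40+0.00)/2 = 0.2, v̄ = (0.32+0.00)/2 = 0.16 → q = 1×0.2×0.16 = 0.03200 m³/s
Q = Σ q = 1.129 m³/s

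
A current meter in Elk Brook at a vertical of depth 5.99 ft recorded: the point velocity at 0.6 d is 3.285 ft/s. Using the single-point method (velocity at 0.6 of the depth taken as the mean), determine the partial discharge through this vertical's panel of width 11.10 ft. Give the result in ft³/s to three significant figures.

v̄ = v₀.₆ = 3.285 ft/s
q = v̄ × d × w = 3.285 × 5.99 × 11.10 = 218.4 ft³/s

218 ft³/s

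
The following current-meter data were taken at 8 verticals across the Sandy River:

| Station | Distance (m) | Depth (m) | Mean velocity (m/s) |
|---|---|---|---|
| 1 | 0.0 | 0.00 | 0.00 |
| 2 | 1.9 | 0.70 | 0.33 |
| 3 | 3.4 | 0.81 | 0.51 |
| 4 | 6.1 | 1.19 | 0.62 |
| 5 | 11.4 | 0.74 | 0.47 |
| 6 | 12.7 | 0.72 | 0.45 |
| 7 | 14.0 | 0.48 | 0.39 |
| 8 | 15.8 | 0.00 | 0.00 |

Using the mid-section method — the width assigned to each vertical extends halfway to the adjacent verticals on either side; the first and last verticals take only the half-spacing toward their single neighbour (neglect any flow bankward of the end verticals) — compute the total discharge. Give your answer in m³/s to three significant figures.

w_2 = (3.4 − 0.0)/2 = 1.7 m; q_2 = 0.33 × 0.70 × 1.7 = 0.3927 m³/s
w_3 = (6.1 − 1.9)/2 = 2.1 m; q_3 = 0.51 × 0.81 × 2.1 = 0.8675 m³/s
w_4 = (11.4 − 3.4)/2 = 4 m; q_4 = 0.62 × 1.19 × 4 = 2.951 m³/s
w_5 = (12.7 − 6.1)/2 = 3.3 m; q_5 = 0.47 × 0.74 × 3.3 = 1.148 m³/s
w_6 = (14.0 − 11.4)/2 = 1.3 m; q_6 = 0.45 × 0.72 × 1.3 = 0.4212 m³/s
w_7 = (15.8 − 12.7)/2 = 1.55 m; q_7 = 0.39 × 0.48 × 1.55 = 0.2902 m³/s
Stations 1, 8 contribute zero (depth or velocity is 0).
Q = Σ qᵢ = 6.071 m³/s

6.07 m³/s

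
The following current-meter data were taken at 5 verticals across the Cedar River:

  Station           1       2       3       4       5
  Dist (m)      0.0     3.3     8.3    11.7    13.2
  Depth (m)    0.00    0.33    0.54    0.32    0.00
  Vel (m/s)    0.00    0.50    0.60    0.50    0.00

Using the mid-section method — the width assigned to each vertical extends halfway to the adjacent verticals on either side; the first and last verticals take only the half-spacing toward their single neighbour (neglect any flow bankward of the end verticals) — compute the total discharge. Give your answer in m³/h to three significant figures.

8780 m³/h

w_2 = (8.3 − 0.0)/2 = 4.15 m; q_2 = 0.50 × 0.33 × 4.15 = 0.6848 m³/s
w_3 = (11.7 − 3.3)/2 = 4.2 m; q_3 = 0.60 × 0.54 × 4.2 = 1.361 m³/s
w_4 = (13.2 − 8.3)/2 = 2.45 m; q_4 = 0.50 × 0.32 × 2.45 = 0.3920 m³/s
Stations 1, 5 contribute zero (depth or velocity is 0).
Q = Σ qᵢ = 2.438 m³/s
= 2.438 × 3600 = 8775 m³/h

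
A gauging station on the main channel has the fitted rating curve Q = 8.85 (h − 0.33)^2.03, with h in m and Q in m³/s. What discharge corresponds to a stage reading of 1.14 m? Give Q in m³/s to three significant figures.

5.77 m³/s

Q = 8.85 × (1.14 − 0.33)^2.03 = 8.85 × 0.81^2.03 = 5.770 m³/s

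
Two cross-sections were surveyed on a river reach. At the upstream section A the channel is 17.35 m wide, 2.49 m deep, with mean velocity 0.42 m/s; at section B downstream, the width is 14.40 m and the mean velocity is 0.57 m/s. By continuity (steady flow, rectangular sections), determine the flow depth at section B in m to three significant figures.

2.21 m

Q = A₁V₁ = (17.35×2.49) × 0.42 = 18.14 m³/s
d₂ = Q/(b₂ V₂) = 18.14/(14.40×0.57) = 2.211 m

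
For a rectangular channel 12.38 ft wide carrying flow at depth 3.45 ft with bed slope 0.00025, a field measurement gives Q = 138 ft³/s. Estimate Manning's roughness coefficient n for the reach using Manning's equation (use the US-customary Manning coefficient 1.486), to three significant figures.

A = b·y = 12.38 × 3.45 = 42.71 ft²
P = b + 2y = 12.38 + 2×3.45 = 19.28 ft
R = A/P = 42.71/19.28 = 2.215 ft
n = (1.486/Q)·A·R^(2/3)·S^(1/2) = (1.486/138) × 42.71 × 1.699 × 0.01581 = 0.01236

0.0124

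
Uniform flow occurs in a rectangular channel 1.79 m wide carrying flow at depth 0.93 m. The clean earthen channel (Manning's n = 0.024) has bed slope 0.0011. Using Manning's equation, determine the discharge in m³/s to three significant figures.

1.36 m³/s

A = b·y = 1.79 × 0.93 = 1.665 m²
P = b + 2y = 1.79 + 2×0.93 = 3.650 m
R = A/P = 1.665/3.650 = 0.4561 m
Q = (1/n)·A·R^(2/3)·S^(1/2) = (1/0.024) × 1.665 × 0.4561^(2/3) × 0.0011^(1/2) = 1.363 m³/s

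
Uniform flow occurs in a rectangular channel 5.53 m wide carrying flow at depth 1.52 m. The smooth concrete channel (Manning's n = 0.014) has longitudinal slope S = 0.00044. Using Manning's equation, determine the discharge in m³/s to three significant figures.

12.4 m³/s

A = b·y = 5.53 × 1.52 = 8.406 m²
P = b + 2y = 5.53 + 2×1.52 = 8.570 m
R = A/P = 8.406/8.570 = 0.9808 m
Q = (1/n)·A·R^(2/3)·S^(1/2) = (1/0.014) × 8.406 × 0.9808^(2/3) × 0.00044^(1/2) = 12.43 m³/s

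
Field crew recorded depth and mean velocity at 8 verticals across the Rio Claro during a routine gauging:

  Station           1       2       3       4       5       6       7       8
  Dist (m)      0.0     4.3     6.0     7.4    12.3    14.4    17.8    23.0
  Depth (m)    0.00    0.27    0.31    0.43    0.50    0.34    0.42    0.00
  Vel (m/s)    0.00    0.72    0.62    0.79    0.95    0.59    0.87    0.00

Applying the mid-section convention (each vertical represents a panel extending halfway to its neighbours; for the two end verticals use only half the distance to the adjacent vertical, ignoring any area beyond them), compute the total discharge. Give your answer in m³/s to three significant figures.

5.74 m³/s

w_2 = (6.0 − 0.0)/2 = 3 m; q_2 = 0.72 × 0.27 × 3 = 0.5832 m³/s
w_3 = (7.4 − 4.3)/2 = 1.55 m; q_3 = 0.62 × 0.31 × 1.55 = 0.2979 m³/s
w_4 = (12.3 − 6.0)/2 = 3.15 m; q_4 = 0.79 × 0.43 × 3.15 = 1.070 m³/s
w_5 = (14.4 − 7.4)/2 = 3.5 m; q_5 = 0.95 × 0.50 × 3.5 = 1.663 m³/s
w_6 = (17.8 − 12.3)/2 = 2.75 m; q_6 = 0.59 × 0.34 × 2.75 = 0.5517 m³/s
w_7 = (23.0 − 14.4)/2 = 4.3 m; q_7 = 0.87 × 0.42 × 4.3 = 1.571 m³/s
Stations 1, 8 contribute zero (depth or velocity is 0).
Q = Σ qᵢ = 5.737 m³/s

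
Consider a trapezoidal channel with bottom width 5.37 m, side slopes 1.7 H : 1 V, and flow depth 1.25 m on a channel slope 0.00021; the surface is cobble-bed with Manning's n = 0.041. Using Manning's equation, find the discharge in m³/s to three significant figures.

A = (b + z·y)·y = (5.37 + 1.7×1.25)×1.25 = 9.369 m²
P = b + 2y√(1+z²) = 5.37 + 2×1.25×√(1+1.7²) = 10.30 m
R = A/P = 9.369/10.30 = 0.9095 m
Q = (1/n)·A·R^(2/3)·S^(1/2) = (1/0.041) × 9.369 × 0.9095^(2/3) × 0.00021^(1/2) = 3.108 m³/s

3.11 m³/s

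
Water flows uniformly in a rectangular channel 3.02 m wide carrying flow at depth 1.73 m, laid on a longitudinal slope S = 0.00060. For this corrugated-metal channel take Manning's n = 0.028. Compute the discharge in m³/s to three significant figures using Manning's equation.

3.96 m³/s

A = b·y = 3.02 × 1.73 = 5.225 m²
P = b + 2y = 3.02 + 2×1.73 = 6.480 m
R = A/P = 5.225/6.480 = 0.8063 m
Q = (1/n)·A·R^(2/3)·S^(1/2) = (1/0.028) × 5.225 × 0.8063^(2/3) × 0.00060^(1/2) = 3.959 m³/s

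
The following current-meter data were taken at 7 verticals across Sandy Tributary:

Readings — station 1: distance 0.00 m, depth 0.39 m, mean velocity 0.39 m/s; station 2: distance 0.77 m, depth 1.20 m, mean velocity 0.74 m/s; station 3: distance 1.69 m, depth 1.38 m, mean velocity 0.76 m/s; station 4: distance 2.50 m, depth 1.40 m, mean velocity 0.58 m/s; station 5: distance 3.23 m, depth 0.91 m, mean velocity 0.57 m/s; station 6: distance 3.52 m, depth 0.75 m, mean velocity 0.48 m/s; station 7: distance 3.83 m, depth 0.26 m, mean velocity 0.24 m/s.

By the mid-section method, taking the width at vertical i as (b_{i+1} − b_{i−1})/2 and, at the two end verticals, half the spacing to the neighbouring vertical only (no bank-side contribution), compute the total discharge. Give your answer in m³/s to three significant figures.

2.72 m³/s

w_1 = (0.77 − 0.00)/2 = 0.385 m; q_1 = 0.39 × 0.39 × 0.385 = 0.05856 m³/s
w_2 = (1.69 − 0.00)/2 = 0.845 m; q_2 = 0.74 × 1.20 × 0.845 = 0.7504 m³/s
w_3 = (2.50 − 0.77)/2 = 0.865 m; q_3 = 0.76 × 1.38 × 0.865 = 0.9072 m³/s
w_4 = (3.23 − 1.69)/2 = 0.77 m; q_4 = 0.58 × 1.40 × 0.77 = 0.6252 m³/s
w_5 = (3.52 − 2.50)/2 = 0.51 m; q_5 = 0.57 × 0.91 × 0.51 = 0.2645 m³/s
w_6 = (3.83 − 3.23)/2 = 0.3 m; q_6 = 0.48 × 0.75 × 0.3 = 0.1080 m³/s
w_7 = (3.83 − 3.52)/2 = 0.155 m; q_7 = 0.24 × 0.26 × 0.155 = 0.009672 m³/s
Q = Σ qᵢ = 2.724 m³/s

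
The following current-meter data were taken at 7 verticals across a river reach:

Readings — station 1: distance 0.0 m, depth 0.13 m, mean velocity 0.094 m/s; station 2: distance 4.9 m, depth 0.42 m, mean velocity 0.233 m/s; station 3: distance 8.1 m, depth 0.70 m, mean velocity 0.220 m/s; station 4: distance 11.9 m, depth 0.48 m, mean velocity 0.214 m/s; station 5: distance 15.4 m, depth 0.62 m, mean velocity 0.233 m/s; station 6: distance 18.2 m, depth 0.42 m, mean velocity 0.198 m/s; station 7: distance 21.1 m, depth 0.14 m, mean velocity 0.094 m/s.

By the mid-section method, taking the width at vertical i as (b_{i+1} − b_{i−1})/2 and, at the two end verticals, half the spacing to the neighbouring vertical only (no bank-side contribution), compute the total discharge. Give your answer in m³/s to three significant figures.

2.05 m³/s

w_1 = (4.9 − 0.0)/2 = 2.45 m; q_1 = 0.094 × 0.13 × 2.45 = 0.02994 m³/s
w_2 = (8.1 − 0.0)/2 = 4.05 m; q_2 = 0.233 × 0.42 × 4.05 = 0.3963 m³/s
w_3 = (11.9 − 4.9)/2 = 3.5 m; q_3 = 0.220 × 0.70 × 3.5 = 0.5390 m³/s
w_4 = (15.4 − 8.1)/2 = 3.65 m; q_4 = 0.214 × 0.48 × 3.65 = 0.3749 m³/s
w_5 = (18.2 − 11.9)/2 = 3.15 m; q_5 = 0.233 × 0.62 × 3.15 = 0.4550 m³/s
w_6 = (21.1 − 15.4)/2 = 2.85 m; q_6 = 0.198 × 0.42 × 2.85 = 0.2370 m³/s
w_7 = (21.1 − 18.2)/2 = 1.45 m; q_7 = 0.094 × 0.14 × 1.45 = 0.01908 m³/s
Q = Σ qᵢ = 2.051 m³/s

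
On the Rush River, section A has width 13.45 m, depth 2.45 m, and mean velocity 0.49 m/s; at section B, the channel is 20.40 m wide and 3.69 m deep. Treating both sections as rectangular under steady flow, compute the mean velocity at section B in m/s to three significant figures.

0.215 m/s

Q = A₁V₁ = (13.45×2.45) × 0.49 = 16.15 m³/s
A₂ = 20.40 × 3.69 = 75.28 m²
V₂ = Q/A₂ = 16.15/75.28 = 0.2145 m/s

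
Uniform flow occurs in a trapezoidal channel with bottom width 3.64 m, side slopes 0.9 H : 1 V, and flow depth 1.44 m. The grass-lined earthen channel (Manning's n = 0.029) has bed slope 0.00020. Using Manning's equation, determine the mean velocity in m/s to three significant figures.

A = (b + z·y)·y = (3.64 + 0.9×1.44)×1.44 = 7.108 m²
P = b + 2y√(1+z²) = 3.64 + 2×1.44×√(1+0.9²) = 7.515 m
R = A/P = 7.108/7.515 = 0.9459 m
Q = (1/n)·A·R^(2/3)·S^(1/2) = (1/0.029) × 7.108 × 0.9459^(2/3) × 0.00020^(1/2) = 3.340 m³/s
V = Q/A = 3.340/7.108 = 0.4699 m/s

0.470 m/s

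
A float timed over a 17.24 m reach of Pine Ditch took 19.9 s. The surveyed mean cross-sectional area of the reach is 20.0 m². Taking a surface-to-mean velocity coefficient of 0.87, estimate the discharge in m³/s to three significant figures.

v_surface = L / t̄ = 17.24 / 19.9 = 0.8663 m/s
v_mean = 0.87 × 0.8663 = 0.7537 m/s
Q = A × v_mean = 20.0 × 0.7537 = 15.07 m³/s

15.1 m³/s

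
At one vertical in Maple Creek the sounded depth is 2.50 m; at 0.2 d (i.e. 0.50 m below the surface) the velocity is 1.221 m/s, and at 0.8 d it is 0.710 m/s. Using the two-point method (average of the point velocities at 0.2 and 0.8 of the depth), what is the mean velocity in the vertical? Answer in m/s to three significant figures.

v̄ = (1.221 + 0.710) / 2 = 0.9655 m/s

0.966 m/s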